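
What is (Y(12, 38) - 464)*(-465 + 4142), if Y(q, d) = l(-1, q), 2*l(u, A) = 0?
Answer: -1706128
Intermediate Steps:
l(u, A) = 0 (l(u, A) = (½)*0 = 0)
Y(q, d) = 0
(Y(12, 38) - 464)*(-465 + 4142) = (0 - 464)*(-465 + 4142) = -464*3677 = -1706128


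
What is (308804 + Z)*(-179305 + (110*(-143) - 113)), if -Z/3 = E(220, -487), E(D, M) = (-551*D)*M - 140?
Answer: 34500838613008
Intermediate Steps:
E(D, M) = -140 - 551*D*M (E(D, M) = -551*D*M - 140 = -140 - 551*D*M)
Z = -177102000 (Z = -3*(-140 - 551*220*(-487)) = -3*(-140 + 59034140) = -3*59034000 = -177102000)
(308804 + Z)*(-179305 + (110*(-143) - 113)) = (308804 - 177102000)*(-179305 + (110*(-143) - 113)) = -176793196*(-179305 + (-15730 - 113)) = -176793196*(-179305 - 15843) = -176793196*(-195148) = 34500838613008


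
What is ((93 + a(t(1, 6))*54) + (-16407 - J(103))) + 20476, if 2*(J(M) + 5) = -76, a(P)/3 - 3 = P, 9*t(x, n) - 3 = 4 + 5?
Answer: 4907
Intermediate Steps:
t(x, n) = 4/3 (t(x, n) = 1/3 + (4 + 5)/9 = 1/3 + (1/9)*9 = 1/3 + 1 = 4/3)
a(P) = 9 + 3*P
J(M) = -43 (J(M) = -5 + (1/2)*(-76) = -5 - 38 = -43)
((93 + a(t(1, 6))*54) + (-16407 - J(103))) + 20476 = ((93 + (9 + 3*(4/3))*54) + (-16407 - 1*(-43))) + 20476 = ((93 + (9 + 4)*54) + (-16407 + 43)) + 20476 = ((93 + 13*54) - 16364) + 20476 = ((93 + 702) - 16364) + 20476 = (795 - 16364) + 20476 = -15569 + 20476 = 4907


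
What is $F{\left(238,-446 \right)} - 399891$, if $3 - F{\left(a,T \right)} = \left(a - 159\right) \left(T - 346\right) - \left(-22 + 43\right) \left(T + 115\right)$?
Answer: $-344271$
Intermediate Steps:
$F{\left(a,T \right)} = 2418 + 21 T - \left(-346 + T\right) \left(-159 + a\right)$ ($F{\left(a,T \right)} = 3 - \left(\left(a - 159\right) \left(T - 346\right) - \left(-22 + 43\right) \left(T + 115\right)\right) = 3 - \left(\left(-159 + a\right) \left(-346 + T\right) - 21 \left(115 + T\right)\right) = 3 - \left(\left(-346 + T\right) \left(-159 + a\right) - \left(2415 + 21 T\right)\right) = 3 - \left(-2415 - 21 T + \left(-346 + T\right) \left(-159 + a\right)\right) = 3 + \left(2415 + 21 T - \left(-346 + T\right) \left(-159 + a\right)\right) = 2418 + 21 T - \left(-346 + T\right) \left(-159 + a\right)$)
$F{\left(238,-446 \right)} - 399891 = \left(-52596 + 180 \left(-446\right) + 346 \cdot 238 - \left(-446\right) 238\right) - 399891 = \left(-52596 - 80280 + 82348 + 106148\right) - 399891 = 55620 - 399891 = -344271$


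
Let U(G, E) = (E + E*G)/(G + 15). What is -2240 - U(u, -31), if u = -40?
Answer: -54791/25 ≈ -2191.6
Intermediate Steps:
U(G, E) = (E + E*G)/(15 + G)
-2240 - U(u, -31) = -2240 - (-31)*(1 - 40)/(15 - 40) = -2240 - (-31)*(-39)/(-25) = -2240 - (-31)*(-1)*(-39)/25 = -2240 - 1*(-1209/25) = -2240 + 1209/25 = -54791/25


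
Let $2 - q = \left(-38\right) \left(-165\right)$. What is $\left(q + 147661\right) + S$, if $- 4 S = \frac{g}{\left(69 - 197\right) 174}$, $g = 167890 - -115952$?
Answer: $\frac{2099450571}{14848} \approx 1.414 \cdot 10^{5}$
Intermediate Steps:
$q = -6268$ ($q = 2 - \left(-38\right) \left(-165\right) = 2 - 6270 = -6268$)
$g = 283842$ ($g = 167890 + 115952 = 283842$)
$S = \frac{47307}{14848}$ ($S = - \frac{283842 \frac{1}{\left(69 - 197\right) 174}}{4} = - \frac{283842 \frac{1}{\left(-128\right) 174}}{4} = - \frac{283842 \frac{1}{-22272}}{4} = - \frac{283842 \left(- \frac{1}{22272}\right)}{4} = \left(- \frac{1}{4}\right) \left(- \frac{47307}{3712}\right) = \frac{47307}{14848} \approx 3.1861$)
$\left(q + 147661\right) + S = \left(-6268 + 147661\right) + \frac{47307}{14848} = 141393 + \frac{47307}{14848} = \frac{2099450571}{14848}$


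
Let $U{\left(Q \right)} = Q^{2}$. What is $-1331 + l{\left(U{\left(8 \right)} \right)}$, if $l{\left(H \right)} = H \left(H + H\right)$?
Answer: $6861$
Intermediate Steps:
$l{\left(H \right)} = 2 H^{2}$ ($l{\left(H \right)} = H 2 H = 2 H^{2}$)
$-1331 + l{\left(U{\left(8 \right)} \right)} = -1331 + 2 \left(8^{2}\right)^{2} = -1331 + 2 \cdot 64^{2} = -1331 + 2 \cdot 4096 = -1331 + 8192 = 6861$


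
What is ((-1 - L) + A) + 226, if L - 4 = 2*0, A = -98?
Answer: 123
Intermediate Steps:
L = 4 (L = 4 + 2*0 = 4 + 0 = 4)
((-1 - L) + A) + 226 = ((-1 - 1*4) - 98) + 226 = ((-1 - 4) - 98) + 226 = (-5 - 98) + 226 = -103 + 226 = 123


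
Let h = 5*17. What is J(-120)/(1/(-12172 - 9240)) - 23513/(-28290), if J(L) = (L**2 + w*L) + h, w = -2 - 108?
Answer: -16770063590287/28290 ≈ -5.9279e+8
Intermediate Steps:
h = 85
w = -110
J(L) = 85 + L**2 - 110*L (J(L) = (L**2 - 110*L) + 85 = 85 + L**2 - 110*L)
J(-120)/(1/(-12172 - 9240)) - 23513/(-28290) = (85 + (-120)**2 - 110*(-120))/(1/(-12172 - 9240)) - 23513/(-28290) = (85 + 14400 + 13200)/(1/(-21412)) - 23513*(-1/28290) = 27685/(-1/21412) + 23513/28290 = 27685*(-21412) + 23513/28290 = -592791220 + 23513/28290 = -16770063590287/28290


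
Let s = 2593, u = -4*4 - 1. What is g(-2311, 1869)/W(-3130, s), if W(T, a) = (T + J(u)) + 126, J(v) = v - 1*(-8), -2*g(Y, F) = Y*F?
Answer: -4319259/6026 ≈ -716.77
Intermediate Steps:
g(Y, F) = -F*Y/2 (g(Y, F) = -Y*F/2 = -F*Y/2)
u = -17 (u = -16 - 1 = -17)
J(v) = 8 + v (J(v) = v + 8 = 8 + v)
W(T, a) = 117 + T (W(T, a) = (T + (8 - 17)) + 126 = (T - 9) + 126 = (-9 + T) + 126 = 117 + T)
g(-2311, 1869)/W(-3130, s) = (-½*1869*(-2311))/(117 - 3130) = (4319259/2)/(-3013) = (4319259/2)*(-1/3013) = -4319259/6026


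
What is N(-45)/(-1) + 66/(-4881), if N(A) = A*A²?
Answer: 148260353/1627 ≈ 91125.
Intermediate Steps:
N(A) = A³
N(-45)/(-1) + 66/(-4881) = (-45)³/(-1) + 66/(-4881) = -91125*(-1) + 66*(-1/4881) = 91125 - 22/1627 = 148260353/1627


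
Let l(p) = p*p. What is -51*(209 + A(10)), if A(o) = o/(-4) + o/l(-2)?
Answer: -10659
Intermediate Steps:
l(p) = p²
A(o) = 0 (A(o) = o/(-4) + o/((-2)²) = o*(-¼) + o/4 = -o/4 + o*(¼) = -o/4 + o/4 = 0)
-51*(209 + A(10)) = -51*(209 + 0) = -51*209 = -10659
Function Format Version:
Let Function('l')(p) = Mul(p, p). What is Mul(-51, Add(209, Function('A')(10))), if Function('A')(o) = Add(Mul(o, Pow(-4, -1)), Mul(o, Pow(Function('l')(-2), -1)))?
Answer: -10659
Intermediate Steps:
Function('l')(p) = Pow(p, 2)
Function('A')(o) = 0 (Function('A')(o) = Add(Mul(o, Pow(-4, -1)), Mul(o, Pow(Pow(-2, 2), -1))) = Add(Mul(o, Rational(-1, 4)), Mul(o, Pow(4, -1))) = Add(Mul(Rational(-1, 4), o), Mul(o, Rational(1, 4))) = Add(Mul(Rational(-1, 4), o), Mul(Rational(1, 4), o)) = 0)
Mul(-51, Add(209, Function('A')(10))) = Mul(-51, Add(209, 0)) = Mul(-51, 209) = -10659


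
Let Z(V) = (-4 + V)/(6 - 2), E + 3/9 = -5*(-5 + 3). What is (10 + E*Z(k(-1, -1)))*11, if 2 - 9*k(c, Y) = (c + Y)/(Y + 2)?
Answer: 418/27 ≈ 15.481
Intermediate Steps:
k(c, Y) = 2/9 - (Y + c)/(9*(2 + Y)) (k(c, Y) = 2/9 - (c + Y)/(9*(Y + 2)) = 2/9 - (Y + c)/(9*(2 + Y)))
E = 29/3 (E = -1/3 - 5*(-5 + 3) = -1/3 - 5*(-2) = -1/3 + 10 = 29/3 ≈ 9.6667)
Z(V) = -1 + V/4 (Z(V) = (-4 + V)/4 = (-4 + V)*(1/4) = -1 + V/4)
(10 + E*Z(k(-1, -1)))*11 = (10 + 29*(-1 + ((4 - 1 - 1*(-1))/(9*(2 - 1)))/4)/3)*11 = (10 + 29*(-1 + ((1/9)*(4 - 1 + 1)/1)/4)/3)*11 = (10 + 29*(-1 + ((1/9)*1*4)/4)/3)*11 = (10 + 29*(-1 + (1/4)*(4/9))/3)*11 = (10 + 29*(-1 + 1/9)/3)*11 = (10 + (29/3)*(-8/9))*11 = (10 - 232/27)*11 = (38/27)*11 = 418/27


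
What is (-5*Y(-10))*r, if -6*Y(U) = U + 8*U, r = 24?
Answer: -1800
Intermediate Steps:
Y(U) = -3*U/2 (Y(U) = -(U + 8*U)/6 = -3*U/2)
(-5*Y(-10))*r = -(-15)*(-10)/2*24 = -5*15*24 = -75*24 = -1800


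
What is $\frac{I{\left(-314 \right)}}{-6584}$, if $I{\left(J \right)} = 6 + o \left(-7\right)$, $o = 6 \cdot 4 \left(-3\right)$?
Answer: $- \frac{255}{3292} \approx -0.077461$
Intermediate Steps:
$o = -72$ ($o = 24 \left(-3\right) = -72$)
$I{\left(J \right)} = 510$ ($I{\left(J \right)} = 6 - -504 = 6 + 504 = 510$)
$\frac{I{\left(-314 \right)}}{-6584} = \frac{510}{-6584} = 510 \left(- \frac{1}{6584}\right) = - \frac{255}{3292}$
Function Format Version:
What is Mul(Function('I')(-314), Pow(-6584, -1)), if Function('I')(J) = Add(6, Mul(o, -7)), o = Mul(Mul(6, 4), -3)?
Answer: Rational(-255, 3292) ≈ -0.077461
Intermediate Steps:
o = -72 (o = Mul(24, -3) = -72)
Function('I')(J) = 510 (Function('I')(J) = Add(6, Mul(-72, -7)) = Add(6, 504) = 510)
Mul(Function('I')(-314), Pow(-6584, -1)) = Mul(510, Pow(-6584, -1)) = Mul(510, Rational(-1, 6584)) = Rational(-255, 3292)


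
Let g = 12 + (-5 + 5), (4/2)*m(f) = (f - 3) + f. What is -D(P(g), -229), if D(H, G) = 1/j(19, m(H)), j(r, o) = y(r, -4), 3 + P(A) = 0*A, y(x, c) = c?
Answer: ¼ ≈ 0.25000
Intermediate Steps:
m(f) = -3/2 + f (m(f) = ((f - 3) + f)/2 = ((-3 + f) + f)/2 = (-3 + 2*f)/2 = -3/2 + f)
g = 12 (g = 12 + 0 = 12)
P(A) = -3 (P(A) = -3 + 0*A = -3 + 0 = -3)
j(r, o) = -4
D(H, G) = -¼ (D(H, G) = 1/(-4) = -¼)
-D(P(g), -229) = -1*(-¼) = ¼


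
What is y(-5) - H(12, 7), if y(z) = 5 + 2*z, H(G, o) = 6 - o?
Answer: -4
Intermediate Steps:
y(-5) - H(12, 7) = (5 + 2*(-5)) - (6 - 1*7) = (5 - 10) - (6 - 7) = -5 - 1*(-1) = -5 + 1 = -4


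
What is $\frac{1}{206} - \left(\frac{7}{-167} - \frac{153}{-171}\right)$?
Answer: $- \frac{554263}{653638} \approx -0.84797$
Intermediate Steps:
$\frac{1}{206} - \left(\frac{7}{-167} - \frac{153}{-171}\right) = \frac{1}{206} - \left(7 \left(- \frac{1}{167}\right) - - \frac{17}{19}\right) = \frac{1}{206} - \left(- \frac{7}{167} + \frac{17}{19}\right) = \frac{1}{206} - \frac{2706}{3173} = - \frac{554263}{653638}$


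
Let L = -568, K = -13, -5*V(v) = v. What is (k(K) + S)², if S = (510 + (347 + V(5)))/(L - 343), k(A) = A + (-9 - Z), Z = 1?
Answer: 475632481/829921 ≈ 573.11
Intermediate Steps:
V(v) = -v/5
k(A) = -10 + A (k(A) = A + (-9 - 1*1) = A + (-9 - 1) = A - 10 = -10 + A)
S = -856/911 (S = (510 + (347 - ⅕*5))/(-568 - 343) = (510 + (347 - 1))/(-911) = (510 + 346)*(-1/911) = 856*(-1/911) = -856/911 ≈ -0.93963)
(k(K) + S)² = ((-10 - 13) - 856/911)² = (-23 - 856/911)² = (-21809/911)² = 475632481/829921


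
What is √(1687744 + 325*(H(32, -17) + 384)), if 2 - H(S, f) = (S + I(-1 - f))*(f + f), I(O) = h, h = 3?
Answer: 2*√549986 ≈ 1483.2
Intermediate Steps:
I(O) = 3
H(S, f) = 2 - 2*f*(3 + S) (H(S, f) = 2 - (S + 3)*(f + f) = 2 - (3 + S)*2*f = 2 - 2*f*(3 + S))
√(1687744 + 325*(H(32, -17) + 384)) = √(1687744 + 325*((2 - 6*(-17) - 2*32*(-17)) + 384)) = √(1687744 + 325*((2 + 102 + 1088) + 384)) = √(1687744 + 325*(1192 + 384)) = √(1687744 + 325*1576) = √(1687744 + 512200) = √2199944 = 2*√549986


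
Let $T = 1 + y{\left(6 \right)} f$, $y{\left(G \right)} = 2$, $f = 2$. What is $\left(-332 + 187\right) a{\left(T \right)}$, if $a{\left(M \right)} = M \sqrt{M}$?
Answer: $- 725 \sqrt{5} \approx -1621.1$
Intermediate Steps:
$T = 5$ ($T = 1 + 2 \cdot 2 = 1 + 4 = 5$)
$a{\left(M \right)} = M^{\frac{3}{2}}$
$\left(-332 + 187\right) a{\left(T \right)} = \left(-332 + 187\right) 5^{\frac{3}{2}} = - 145 \cdot 5 \sqrt{5} = - 725 \sqrt{5}$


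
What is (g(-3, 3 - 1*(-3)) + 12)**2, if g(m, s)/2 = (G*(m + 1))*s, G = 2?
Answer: 1296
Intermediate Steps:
g(m, s) = 2*s*(2 + 2*m) (g(m, s) = 2*((2*(m + 1))*s) = 2*((2*(1 + m))*s) = 2*((2 + 2*m)*s) = 2*(s*(2 + 2*m)) = 2*s*(2 + 2*m))
(g(-3, 3 - 1*(-3)) + 12)**2 = (4*(3 - 1*(-3))*(1 - 3) + 12)**2 = (4*(3 + 3)*(-2) + 12)**2 = (4*6*(-2) + 12)**2 = (-48 + 12)**2 = (-36)**2 = 1296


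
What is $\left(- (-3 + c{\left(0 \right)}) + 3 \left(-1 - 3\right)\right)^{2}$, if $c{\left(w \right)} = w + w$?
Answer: $81$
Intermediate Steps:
$c{\left(w \right)} = 2 w$
$\left(- (-3 + c{\left(0 \right)}) + 3 \left(-1 - 3\right)\right)^{2} = \left(- (-3 + 2 \cdot 0) + 3 \left(-1 - 3\right)\right)^{2} = \left(- (-3 + 0) + 3 \left(-4\right)\right)^{2} = \left(\left(-1\right) \left(-3\right) - 12\right)^{2} = \left(3 - 12\right)^{2} = \left(-9\right)^{2} = 81$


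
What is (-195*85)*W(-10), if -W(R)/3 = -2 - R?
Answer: 397800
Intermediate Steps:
W(R) = 6 + 3*R (W(R) = -3*(-2 - R) = 6 + 3*R)
(-195*85)*W(-10) = (-195*85)*(6 + 3*(-10)) = -16575*(6 - 30) = -16575*(-24) = 397800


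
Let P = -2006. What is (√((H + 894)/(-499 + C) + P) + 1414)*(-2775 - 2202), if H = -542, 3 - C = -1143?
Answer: -7037478 - 14931*I*√93277990/647 ≈ -7.0375e+6 - 2.2288e+5*I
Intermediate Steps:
C = 1146 (C = 3 - 1*(-1143) = 3 + 1143 = 1146)
(√((H + 894)/(-499 + C) + P) + 1414)*(-2775 - 2202) = (√((-542 + 894)/(-499 + 1146) - 2006) + 1414)*(-2775 - 2202) = (√(352/647 - 2006) + 1414)*(-4977) = (√(-1297530/647) + 1414)*(-4977) = (3*I*√93277990/647 + 1414)*(-4977) = (1414 + 3*I*√93277990/647)*(-4977) = -7037478 - 14931*I*√93277990/647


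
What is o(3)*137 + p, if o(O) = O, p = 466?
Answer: 877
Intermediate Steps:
o(3)*137 + p = 3*137 + 466 = 411 + 466 = 877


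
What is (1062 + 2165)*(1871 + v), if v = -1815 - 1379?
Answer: -4269321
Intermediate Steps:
v = -3194
(1062 + 2165)*(1871 + v) = (1062 + 2165)*(1871 - 3194) = 3227*(-1323) = -4269321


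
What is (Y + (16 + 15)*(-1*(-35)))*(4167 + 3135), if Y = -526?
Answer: 4081818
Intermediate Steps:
(Y + (16 + 15)*(-1*(-35)))*(4167 + 3135) = (-526 + (16 + 15)*(-1*(-35)))*(4167 + 3135) = (-526 + 31*35)*7302 = (-526 + 1085)*7302 = 559*7302 = 4081818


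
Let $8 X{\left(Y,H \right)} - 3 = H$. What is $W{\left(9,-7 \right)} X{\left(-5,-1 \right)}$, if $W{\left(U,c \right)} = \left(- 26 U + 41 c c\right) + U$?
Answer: $446$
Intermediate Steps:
$W{\left(U,c \right)} = - 25 U + 41 c^{2}$ ($W{\left(U,c \right)} = \left(- 26 U + 41 c^{2}\right) + U = - 25 U + 41 c^{2}$)
$X{\left(Y,H \right)} = \frac{3}{8} + \frac{H}{8}$
$W{\left(9,-7 \right)} X{\left(-5,-1 \right)} = \left(\left(-25\right) 9 + 41 \left(-7\right)^{2}\right) \left(\frac{3}{8} + \frac{1}{8} \left(-1\right)\right) = \left(-225 + 41 \cdot 49\right) \left(\frac{3}{8} - \frac{1}{8}\right) = \left(-225 + 2009\right) \frac{1}{4} = 1784 \cdot \frac{1}{4} = 446$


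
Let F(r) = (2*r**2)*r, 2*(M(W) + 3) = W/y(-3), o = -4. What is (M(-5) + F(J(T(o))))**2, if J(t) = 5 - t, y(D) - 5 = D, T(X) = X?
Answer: 33814225/16 ≈ 2.1134e+6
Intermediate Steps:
y(D) = 5 + D
M(W) = -3 + W/4 (M(W) = -3 + (W/(5 - 3))/2 = -3 + (W/2)/2 = -3 + W/4)
F(r) = 2*r**3
(M(-5) + F(J(T(o))))**2 = ((-3 + (1/4)*(-5)) + 2*(5 - 1*(-4))**3)**2 = ((-3 - 5/4) + 2*(5 + 4)**3)**2 = (-17/4 + 2*9**3)**2 = (-17/4 + 2*729)**2 = (-17/4 + 1458)**2 = (5815/4)**2 = 33814225/16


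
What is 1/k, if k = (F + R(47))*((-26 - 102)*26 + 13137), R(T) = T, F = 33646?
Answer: 1/330494637 ≈ 3.0258e-9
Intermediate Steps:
k = 330494637 (k = (33646 + 47)*((-26 - 102)*26 + 13137) = 33693*(-128*26 + 13137) = 33693*(-3328 + 13137) = 33693*9809 = 330494637)
1/k = 1/330494637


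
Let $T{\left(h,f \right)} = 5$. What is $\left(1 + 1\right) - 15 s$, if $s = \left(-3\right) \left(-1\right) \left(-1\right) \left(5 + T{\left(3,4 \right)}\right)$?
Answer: $452$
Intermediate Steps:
$s = -30$ ($s = \left(-3\right) \left(-1\right) \left(-1\right) \left(5 + 5\right) = 3 \left(-1\right) 10 = \left(-3\right) 10 = -30$)
$\left(1 + 1\right) - 15 s = \left(1 + 1\right) - -450 = 2 + 450 = 452$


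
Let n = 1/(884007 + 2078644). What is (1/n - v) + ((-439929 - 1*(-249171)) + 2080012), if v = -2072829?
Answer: 6924734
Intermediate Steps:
n = 1/2962651 ≈ 3.3754e-7
(1/n - v) + ((-439929 - 1*(-249171)) + 2080012) = (1/(1/2962651) - 1*(-2072829)) + ((-439929 - 1*(-249171)) + 2080012) = (2962651 + 2072829) + ((-439929 + 249171) + 2080012) = 5035480 + (-190758 + 2080012) = 5035480 + 1889254 = 6924734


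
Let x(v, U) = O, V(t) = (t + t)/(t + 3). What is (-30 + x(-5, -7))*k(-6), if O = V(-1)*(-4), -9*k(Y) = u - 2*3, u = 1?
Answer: -130/9 ≈ -14.444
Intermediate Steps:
V(t) = 2*t/(3 + t) (V(t) = (2*t)/(3 + t) = 2*t/(3 + t))
k(Y) = 5/9 (k(Y) = -(1 - 2*3)/9 = -(1 - 6)/9 = -⅑*(-5) = 5/9)
O = 4 (O = (2*(-1)/(3 - 1))*(-4) = (2*(-1)/2)*(-4) = (2*(-1)*(½))*(-4) = -1*(-4) = 4)
x(v, U) = 4
(-30 + x(-5, -7))*k(-6) = (-30 + 4)*(5/9) = -26*5/9 = -130/9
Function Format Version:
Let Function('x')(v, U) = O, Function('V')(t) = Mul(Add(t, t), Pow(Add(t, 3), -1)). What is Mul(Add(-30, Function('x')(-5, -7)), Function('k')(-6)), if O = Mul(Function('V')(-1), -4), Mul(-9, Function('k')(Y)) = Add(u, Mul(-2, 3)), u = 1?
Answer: Rational(-130, 9) ≈ -14.444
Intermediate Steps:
Function('V')(t) = Mul(2, t, Pow(Add(3, t), -1)) (Function('V')(t) = Mul(Mul(2, t), Pow(Add(3, t), -1)) = Mul(2, t, Pow(Add(3, t), -1)))
Function('k')(Y) = Rational(5, 9) (Function('k')(Y) = Mul(Rational(-1, 9), Add(1, Mul(-2, 3))) = Mul(Rational(-1, 9), Add(1, -6)) = Mul(Rational(-1, 9), -5) = Rational(5, 9))
O = 4 (O = Mul(Mul(2, -1, Pow(Add(3, -1), -1)), -4) = Mul(Mul(2, -1, Pow(2, -1)), -4) = Mul(Mul(2, -1, Rational(1, 2)), -4) = Mul(-1, -4) = 4)
Function('x')(v, U) = 4
Mul(Add(-30, Function('x')(-5, -7)), Function('k')(-6)) = Mul(Add(-30, 4), Rational(5, 9)) = Mul(-26, Rational(5, 9)) = Rational(-130, 9)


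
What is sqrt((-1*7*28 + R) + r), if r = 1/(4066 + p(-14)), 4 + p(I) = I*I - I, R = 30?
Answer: I*sqrt(189343317)/1068 ≈ 12.884*I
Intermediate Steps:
p(I) = -4 + I**2 - I (p(I) = -4 + (I*I - I) = -4 + (I**2 - I) = -4 + I**2 - I)
r = 1/4272 (r = 1/(4066 + (-4 + (-14)**2 - 1*(-14))) = 1/(4066 + (-4 + 196 + 14)) = 1/(4066 + 206) = 1/4272 ≈ 0.00023408)
sqrt((-1*7*28 + R) + r) = sqrt((-1*7*28 + 30) + 1/4272) = sqrt((-7*28 + 30) + 1/4272) = sqrt((-196 + 30) + 1/4272) = sqrt(-166 + 1/4272) = sqrt(-709151/4272) = I*sqrt(189343317)/1068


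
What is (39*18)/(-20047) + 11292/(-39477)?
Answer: -84694526/263798473 ≈ -0.32106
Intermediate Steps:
(39*18)/(-20047) + 11292/(-39477) = 702*(-1/20047) + 11292*(-1/39477) = -702/20047 - 3764/13159 = -84694526/263798473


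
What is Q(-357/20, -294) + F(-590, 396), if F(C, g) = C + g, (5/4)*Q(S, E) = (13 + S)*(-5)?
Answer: -873/5 ≈ -174.60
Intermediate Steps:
Q(S, E) = -52 - 4*S (Q(S, E) = 4*((13 + S)*(-5))/5 = 4*(-65 - 5*S)/5 = -52 - 4*S)
Q(-357/20, -294) + F(-590, 396) = (-52 - (-1428)/20) + (-590 + 396) = (-52 - (-1428)/20) - 194 = (-52 - 4*(-357/20)) - 194 = (-52 + 357/5) - 194 = 97/5 - 194 = -873/5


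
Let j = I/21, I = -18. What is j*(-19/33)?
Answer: 38/77 ≈ 0.49351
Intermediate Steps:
j = -6/7 (j = -18/21 = -18*1/21 = -6/7 ≈ -0.85714)
j*(-19/33) = -(-114)/(7*33) = -6/7*(-19/33) = 38/77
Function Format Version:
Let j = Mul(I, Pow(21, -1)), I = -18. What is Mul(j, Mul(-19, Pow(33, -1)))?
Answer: Rational(38, 77) ≈ 0.49351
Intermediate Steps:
j = Rational(-6, 7) (j = Mul(-18, Pow(21, -1)) = Mul(-18, Rational(1, 21)) = Rational(-6, 7) ≈ -0.85714)
Mul(j, Mul(-19, Pow(33, -1))) = Mul(Rational(-6, 7), Mul(-19, Pow(33, -1))) = Mul(Rational(-6, 7), Mul(-19, Rational(1, 33))) = Mul(Rational(-6, 7), Rational(-19, 33)) = Rational(38, 77)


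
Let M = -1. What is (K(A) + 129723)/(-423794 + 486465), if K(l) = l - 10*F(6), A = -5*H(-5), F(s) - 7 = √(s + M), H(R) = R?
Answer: 129678/62671 - 10*√5/62671 ≈ 2.0688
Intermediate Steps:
F(s) = 7 + √(-1 + s) (F(s) = 7 + √(s - 1) = 7 + √(-1 + s))
A = 25 (A = -5*(-5) = 25)
K(l) = -70 + l - 10*√5 (K(l) = l - 10*(7 + √(-1 + 6)) = l - 10*(7 + √5) = l + (-70 - 10*√5) = -70 + l - 10*√5)
(K(A) + 129723)/(-423794 + 486465) = ((-70 + 25 - 10*√5) + 129723)/(-423794 + 486465) = ((-45 - 10*√5) + 129723)/62671 = (129678 - 10*√5)*(1/62671) = 129678/62671 - 10*√5/62671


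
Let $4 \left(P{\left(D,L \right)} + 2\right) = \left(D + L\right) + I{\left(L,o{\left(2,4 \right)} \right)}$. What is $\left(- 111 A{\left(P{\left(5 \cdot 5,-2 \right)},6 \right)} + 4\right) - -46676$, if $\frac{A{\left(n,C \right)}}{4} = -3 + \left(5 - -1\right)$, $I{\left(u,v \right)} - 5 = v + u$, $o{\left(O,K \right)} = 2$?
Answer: $45348$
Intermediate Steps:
$I{\left(u,v \right)} = 5 + u + v$ ($I{\left(u,v \right)} = 5 + \left(v + u\right) = 5 + \left(u + v\right) = 5 + u + v$)
$P{\left(D,L \right)} = - \frac{1}{4} + \frac{L}{2} + \frac{D}{4}$ ($P{\left(D,L \right)} = -2 + \frac{\left(D + L\right) + \left(5 + L + 2\right)}{4} = -2 + \frac{\left(D + L\right) + \left(7 + L\right)}{4} = -2 + \frac{7 + D + 2 L}{4} = -2 + \left(\frac{7}{4} + \frac{L}{2} + \frac{D}{4}\right) = - \frac{1}{4} + \frac{L}{2} + \frac{D}{4}$)
$A{\left(n,C \right)} = 12$ ($A{\left(n,C \right)} = 4 \left(-3 + \left(5 - -1\right)\right) = 4 \left(-3 + \left(5 + 1\right)\right) = 4 \left(-3 + 6\right) = 4 \cdot 3 = 12$)
$\left(- 111 A{\left(P{\left(5 \cdot 5,-2 \right)},6 \right)} + 4\right) - -46676 = \left(\left(-111\right) 12 + 4\right) - -46676 = \left(-1332 + 4\right) + 46676 = -1328 + 46676 = 45348$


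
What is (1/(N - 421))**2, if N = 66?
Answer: 1/126025 ≈ 7.9349e-6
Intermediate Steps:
(1/(N - 421))**2 = (1/(66 - 421))**2 = (1/(-355))**2 = (-1/355)**2 = 1/126025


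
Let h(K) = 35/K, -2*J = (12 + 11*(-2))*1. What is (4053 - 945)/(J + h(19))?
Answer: 29526/65 ≈ 454.25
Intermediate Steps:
J = 5 (J = -(12 + 11*(-2))/2 = -(12 - 22)/2 = -(-5) = -½*(-10) = 5)
(4053 - 945)/(J + h(19)) = (4053 - 945)/(5 + 35/19) = 3108/(5 + 35*(1/19)) = 3108/(5 + 35/19) = 3108/(130/19) = 3108*(19/130) = 29526/65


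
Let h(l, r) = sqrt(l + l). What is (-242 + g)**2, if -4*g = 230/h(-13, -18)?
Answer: 6077431/104 - 13915*I*sqrt(26)/13 ≈ 58437.0 - 5457.9*I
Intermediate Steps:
h(l, r) = sqrt(2)*sqrt(l) (h(l, r) = sqrt(2*l) = sqrt(2)*sqrt(l))
g = 115*I*sqrt(26)/52 (g = -115/(2*(sqrt(2)*sqrt(-13))) = -115/(2*(sqrt(2)*(I*sqrt(13)))) = -115/(2*(I*sqrt(26))) = -115*(-I*sqrt(26)/26)/2 = -(-115)*I*sqrt(26)/52 = 115*I*sqrt(26)/52 ≈ 11.277*I)
(-242 + g)**2 = (-242 + 115*I*sqrt(26)/52)**2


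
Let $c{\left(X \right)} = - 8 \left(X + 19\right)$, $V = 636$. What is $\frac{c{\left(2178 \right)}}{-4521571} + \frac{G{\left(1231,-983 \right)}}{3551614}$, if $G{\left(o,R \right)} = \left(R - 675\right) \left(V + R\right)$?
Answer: $\frac{1331900262405}{8029437432797} \approx 0.16588$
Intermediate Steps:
$c{\left(X \right)} = -152 - 8 X$ ($c{\left(X \right)} = - 8 \left(19 + X\right) = -152 - 8 X$)
$G{\left(o,R \right)} = \left(-675 + R\right) \left(636 + R\right)$ ($G{\left(o,R \right)} = \left(R - 675\right) \left(636 + R\right) = \left(-675 + R\right) \left(636 + R\right)$)
$\frac{c{\left(2178 \right)}}{-4521571} + \frac{G{\left(1231,-983 \right)}}{3551614} = \frac{-152 - 17424}{-4521571} + \frac{-429300 + \left(-983\right)^{2} - -38337}{3551614} = \left(-152 - 17424\right) \left(- \frac{1}{4521571}\right) + \left(-429300 + 966289 + 38337\right) \frac{1}{3551614} = \left(-17576\right) \left(- \frac{1}{4521571}\right) + 575326 \cdot \frac{1}{3551614} = \frac{17576}{4521571} + \frac{287663}{1775807} = \frac{1331900262405}{8029437432797}$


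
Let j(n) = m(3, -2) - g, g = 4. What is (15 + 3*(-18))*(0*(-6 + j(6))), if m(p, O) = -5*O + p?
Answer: 0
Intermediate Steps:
m(p, O) = p - 5*O
j(n) = 9 (j(n) = (3 - 5*(-2)) - 1*4 = (3 + 10) - 4 = 13 - 4 = 9)
(15 + 3*(-18))*(0*(-6 + j(6))) = (15 + 3*(-18))*(0*(-6 + 9)) = (15 - 54)*(0*3) = -39*0 = 0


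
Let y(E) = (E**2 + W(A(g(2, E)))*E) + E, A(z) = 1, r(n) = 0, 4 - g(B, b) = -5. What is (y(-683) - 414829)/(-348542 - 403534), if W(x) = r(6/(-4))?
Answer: -50977/752076 ≈ -0.067782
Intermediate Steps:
g(B, b) = 9 (g(B, b) = 4 - 1*(-5) = 4 + 5 = 9)
W(x) = 0
y(E) = E + E**2 (y(E) = (E**2 + 0*E) + E = (E**2 + 0) + E = E**2 + E = E + E**2)
(y(-683) - 414829)/(-348542 - 403534) = (-683*(1 - 683) - 414829)/(-348542 - 403534) = (-683*(-682) - 414829)/(-752076) = (465806 - 414829)*(-1/752076) = 50977*(-1/752076) = -50977/752076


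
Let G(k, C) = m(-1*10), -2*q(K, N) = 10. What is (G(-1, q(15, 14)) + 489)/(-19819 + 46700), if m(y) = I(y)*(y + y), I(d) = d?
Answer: 689/26881 ≈ 0.025631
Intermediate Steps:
q(K, N) = -5 (q(K, N) = -½*10 = -5)
m(y) = 2*y² (m(y) = y*(y + y) = y*(2*y) = 2*y²)
G(k, C) = 200 (G(k, C) = 2*(-1*10)² = 2*(-10)² = 2*100 = 200)
(G(-1, q(15, 14)) + 489)/(-19819 + 46700) = (200 + 489)/(-19819 + 46700) = 689/26881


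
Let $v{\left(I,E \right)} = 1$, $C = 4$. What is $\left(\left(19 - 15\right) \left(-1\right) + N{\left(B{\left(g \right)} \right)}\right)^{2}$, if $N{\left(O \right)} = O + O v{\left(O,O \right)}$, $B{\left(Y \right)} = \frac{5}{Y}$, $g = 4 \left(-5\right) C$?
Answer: $\frac{1089}{64} \approx 17.016$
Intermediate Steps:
$g = -80$ ($g = 4 \left(-5\right) 4 = \left(-20\right) 4 = -80$)
$N{\left(O \right)} = 2 O$ ($N{\left(O \right)} = O + O 1 = O + O = 2 O$)
$\left(\left(19 - 15\right) \left(-1\right) + N{\left(B{\left(g \right)} \right)}\right)^{2} = \left(\left(19 - 15\right) \left(-1\right) + 2 \frac{5}{-80}\right)^{2} = \left(4 \left(-1\right) + 2 \cdot 5 \left(- \frac{1}{80}\right)\right)^{2} = \left(-4 + 2 \left(- \frac{1}{16}\right)\right)^{2} = \left(-4 - \frac{1}{8}\right)^{2} = \left(- \frac{33}{8}\right)^{2} = \frac{1089}{64}$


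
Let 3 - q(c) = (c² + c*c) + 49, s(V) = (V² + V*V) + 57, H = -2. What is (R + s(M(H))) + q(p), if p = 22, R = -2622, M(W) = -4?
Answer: -3547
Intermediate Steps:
s(V) = 57 + 2*V² (s(V) = (V² + V²) + 57 = 2*V² + 57 = 57 + 2*V²)
q(c) = -46 - 2*c² (q(c) = 3 - ((c² + c*c) + 49) = 3 - ((c² + c²) + 49) = 3 - (2*c² + 49) = 3 - (49 + 2*c²) = 3 + (-49 - 2*c²) = -46 - 2*c²)
(R + s(M(H))) + q(p) = (-2622 + (57 + 2*(-4)²)) + (-46 - 2*22²) = (-2622 + (57 + 2*16)) + (-46 - 2*484) = (-2622 + (57 + 32)) + (-46 - 968) = (-2622 + 89) - 1014 = -2533 - 1014 = -3547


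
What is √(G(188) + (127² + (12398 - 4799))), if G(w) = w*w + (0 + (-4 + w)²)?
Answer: 176*√3 ≈ 304.84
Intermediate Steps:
G(w) = w² + (-4 + w)²
√(G(188) + (127² + (12398 - 4799))) = √((188² + (-4 + 188)²) + (127² + (12398 - 4799))) = √((35344 + 184²) + (16129 + 7599)) = √((35344 + 33856) + 23728) = √(69200 + 23728) = √92928 = 176*√3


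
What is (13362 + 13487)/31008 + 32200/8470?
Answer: 17512409/3751968 ≈ 4.6675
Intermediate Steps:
(13362 + 13487)/31008 + 32200/8470 = 26849*(1/31008) + 32200*(1/8470) = 26849/31008 + 460/121 = 17512409/3751968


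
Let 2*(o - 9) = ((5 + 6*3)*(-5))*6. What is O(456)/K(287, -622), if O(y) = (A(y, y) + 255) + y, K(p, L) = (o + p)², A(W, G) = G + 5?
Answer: 1172/2401 ≈ 0.48813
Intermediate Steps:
A(W, G) = 5 + G
o = -336 (o = 9 + (((5 + 6*3)*(-5))*6)/2 = 9 + (((5 + 18)*(-5))*6)/2 = 9 + ((23*(-5))*6)/2 = 9 + (-115*6)/2 = 9 + (½)*(-690) = 9 - 345 = -336)
K(p, L) = (-336 + p)²
O(y) = 260 + 2*y (O(y) = ((5 + y) + 255) + y = (260 + y) + y = 260 + 2*y)
O(456)/K(287, -622) = (260 + 2*456)/((-336 + 287)²) = (260 + 912)/((-49)²) = 1172/2401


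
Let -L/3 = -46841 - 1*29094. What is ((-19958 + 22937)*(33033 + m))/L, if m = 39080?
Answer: 71608209/75935 ≈ 943.02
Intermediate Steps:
L = 227805 (L = -3*(-46841 - 1*29094) = -3*(-46841 - 29094) = -3*(-75935) = 227805)
((-19958 + 22937)*(33033 + m))/L = ((-19958 + 22937)*(33033 + 39080))/227805 = (2979*72113)*(1/227805) = 214824627*(1/227805) = 71608209/75935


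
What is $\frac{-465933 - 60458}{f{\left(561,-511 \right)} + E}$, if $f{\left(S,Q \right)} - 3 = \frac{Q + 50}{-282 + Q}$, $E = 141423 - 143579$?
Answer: $\frac{417428063}{1706868} \approx 244.56$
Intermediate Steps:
$E = -2156$
$f{\left(S,Q \right)} = 3 + \frac{50 + Q}{-282 + Q}$ ($f{\left(S,Q \right)} = 3 + \frac{Q + 50}{-282 + Q} = 3 + \frac{50 + Q}{-282 + Q}$)
$\frac{-465933 - 60458}{f{\left(561,-511 \right)} + E} = \frac{-465933 - 60458}{\frac{4 \left(-199 - 511\right)}{-282 - 511} - 2156} = - \frac{526391}{4 \frac{1}{-793} \left(-710\right) - 2156} = - \frac{526391}{4 \left(- \frac{1}{793}\right) \left(-710\right) - 2156} = - \frac{526391}{\frac{2840}{793} - 2156} = - \frac{526391}{- \frac{1706868}{793}} = \left(-526391\right) \left(- \frac{793}{1706868}\right) = \frac{417428063}{1706868}$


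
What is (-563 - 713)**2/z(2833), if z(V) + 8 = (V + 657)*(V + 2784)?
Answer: 814088/9801661 ≈ 0.083056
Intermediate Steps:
z(V) = -8 + (657 + V)*(2784 + V) (z(V) = -8 + (V + 657)*(V + 2784) = -8 + (657 + V)*(2784 + V))
(-563 - 713)**2/z(2833) = (-563 - 713)**2/(1829080 + 2833**2 + 3441*2833) = (-1276)**2/(1829080 + 8025889 + 9748353) = 1628176/19603322 = 1628176*(1/19603322) = 814088/9801661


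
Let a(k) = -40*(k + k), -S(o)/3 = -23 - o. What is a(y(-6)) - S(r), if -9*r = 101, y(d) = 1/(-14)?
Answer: -622/21 ≈ -29.619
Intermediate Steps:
y(d) = -1/14
r = -101/9 (r = -⅑*101 = -101/9 ≈ -11.222)
S(o) = 69 + 3*o (S(o) = -3*(-23 - o) = 69 + 3*o)
a(k) = -80*k
a(y(-6)) - S(r) = -80*(-1/14) - (69 + 3*(-101/9)) = 40/7 - (69 - 101/3) = 40/7 - 1*106/3 = 40/7 - 106/3 = -622/21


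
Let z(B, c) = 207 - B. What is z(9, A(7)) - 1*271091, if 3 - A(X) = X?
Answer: -270893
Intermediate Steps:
A(X) = 3 - X
z(9, A(7)) - 1*271091 = (207 - 1*9) - 1*271091 = (207 - 9) - 271091 = 198 - 271091 = -270893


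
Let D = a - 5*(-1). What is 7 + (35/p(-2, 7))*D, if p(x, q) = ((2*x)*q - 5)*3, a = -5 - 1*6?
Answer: 301/33 ≈ 9.1212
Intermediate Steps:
a = -11 (a = -5 - 6 = -11)
p(x, q) = -15 + 6*q*x (p(x, q) = (2*q*x - 5)*3 = (-5 + 2*q*x)*3 = -15 + 6*q*x)
D = -6 (D = -11 - 5*(-1) = -11 + 5 = -6)
7 + (35/p(-2, 7))*D = 7 + (35/(-15 + 6*7*(-2)))*(-6) = 7 + (35/(-15 - 84))*(-6) = 7 + (35/(-99))*(-6) = 7 + (35*(-1/99))*(-6) = 7 - 35/99*(-6) = 7 + 70/33 = 301/33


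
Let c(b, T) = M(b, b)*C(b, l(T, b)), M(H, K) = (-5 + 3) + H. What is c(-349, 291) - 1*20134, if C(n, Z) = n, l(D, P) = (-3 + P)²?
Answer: 102365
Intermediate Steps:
M(H, K) = -2 + H
c(b, T) = b*(-2 + b) (c(b, T) = (-2 + b)*b = b*(-2 + b))
c(-349, 291) - 1*20134 = -349*(-2 - 349) - 1*20134 = -349*(-351) - 20134 = 122499 - 20134 = 102365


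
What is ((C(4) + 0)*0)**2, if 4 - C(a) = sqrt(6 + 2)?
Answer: 0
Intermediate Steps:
C(a) = 4 - 2*sqrt(2) (C(a) = 4 - sqrt(6 + 2) = 4 - sqrt(8) = 4 - 2*sqrt(2))
((C(4) + 0)*0)**2 = (((4 - 2*sqrt(2)) + 0)*0)**2 = ((4 - 2*sqrt(2))*0)**2 = 0**2 = 0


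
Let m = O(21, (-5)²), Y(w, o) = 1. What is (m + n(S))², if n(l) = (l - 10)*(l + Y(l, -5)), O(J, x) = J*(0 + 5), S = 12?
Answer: 17161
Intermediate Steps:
O(J, x) = 5*J (O(J, x) = J*5 = 5*J)
m = 105 (m = 5*21 = 105)
n(l) = (1 + l)*(-10 + l) (n(l) = (l - 10)*(l + 1) = (-10 + l)*(1 + l) = (1 + l)*(-10 + l))
(m + n(S))² = (105 + (-10 + 12² - 9*12))² = (105 + (-10 + 144 - 108))² = (105 + 26)² = 131² = 17161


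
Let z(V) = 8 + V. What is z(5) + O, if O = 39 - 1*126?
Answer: -74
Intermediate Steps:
O = -87 (O = 39 - 126 = -87)
z(5) + O = (8 + 5) - 87 = 13 - 87 = -74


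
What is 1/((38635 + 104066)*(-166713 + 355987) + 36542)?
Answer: 1/27009625616 ≈ 3.7024e-11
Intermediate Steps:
1/((38635 + 104066)*(-166713 + 355987) + 36542) = 1/(142701*189274 + 36542) = 1/(27009589074 + 36542) = 1/27009625616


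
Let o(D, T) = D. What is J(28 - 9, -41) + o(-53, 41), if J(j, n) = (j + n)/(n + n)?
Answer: -2162/41 ≈ -52.732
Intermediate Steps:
J(j, n) = (j + n)/(2*n) (J(j, n) = (j + n)/((2*n)) = (j + n)*(1/(2*n)) = (j + n)/(2*n))
J(28 - 9, -41) + o(-53, 41) = (½)*((28 - 9) - 41)/(-41) - 53 = (½)*(-1/41)*(19 - 41) - 53 = (½)*(-1/41)*(-22) - 53 = 11/41 - 53 = -2162/41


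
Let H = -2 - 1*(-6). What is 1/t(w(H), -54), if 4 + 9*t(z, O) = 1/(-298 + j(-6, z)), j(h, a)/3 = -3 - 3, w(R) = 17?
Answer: -2844/1265 ≈ -2.2482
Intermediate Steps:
H = 4 (H = -2 + 6 = 4)
j(h, a) = -18 (j(h, a) = 3*(-3 - 3) = 3*(-6) = -18)
t(z, O) = -1265/2844 (t(z, O) = -4/9 + 1/(9*(-298 - 18)) = -4/9 + (1/9)/(-316) = -4/9 + (1/9)*(-1/316) = -4/9 - 1/2844 = -1265/2844)
1/t(w(H), -54) = 1/(-1265/2844) = -2844/1265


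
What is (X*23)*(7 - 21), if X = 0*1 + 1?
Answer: -322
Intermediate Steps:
X = 1 (X = 0 + 1 = 1)
(X*23)*(7 - 21) = (1*23)*(7 - 21) = 23*(-14) = -322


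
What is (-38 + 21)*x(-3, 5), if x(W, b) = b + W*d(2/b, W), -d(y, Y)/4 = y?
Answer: -833/5 ≈ -166.60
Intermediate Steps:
d(y, Y) = -4*y
x(W, b) = b - 8*W/b (x(W, b) = b + W*(-8/b) = b - 8*W/b)
(-38 + 21)*x(-3, 5) = (-38 + 21)*(5 - 8*(-3)/5) = -17*(5 - 8*(-3)*⅕) = -17*(5 + 24/5) = -17*49/5 = -833/5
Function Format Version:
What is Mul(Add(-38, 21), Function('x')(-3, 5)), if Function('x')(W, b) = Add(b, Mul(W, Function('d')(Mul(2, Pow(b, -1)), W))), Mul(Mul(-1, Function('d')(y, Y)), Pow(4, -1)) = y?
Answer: Rational(-833, 5) ≈ -166.60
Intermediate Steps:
Function('d')(y, Y) = Mul(-4, y)
Function('x')(W, b) = Add(b, Mul(-8, W, Pow(b, -1))) (Function('x')(W, b) = Add(b, Mul(W, Mul(-4, Mul(2, Pow(b, -1))))) = Add(b, Mul(W, Mul(-8, Pow(b, -1)))) = Add(b, Mul(-8, W, Pow(b, -1))))
Mul(Add(-38, 21), Function('x')(-3, 5)) = Mul(Add(-38, 21), Add(5, Mul(-8, -3, Pow(5, -1)))) = Mul(-17, Add(5, Mul(-8, -3, Rational(1, 5)))) = Mul(-17, Add(5, Rational(24, 5))) = Mul(-17, Rational(49, 5)) = Rational(-833, 5)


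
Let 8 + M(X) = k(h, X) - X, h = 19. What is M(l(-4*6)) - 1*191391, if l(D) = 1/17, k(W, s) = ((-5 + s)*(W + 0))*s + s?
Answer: -55315907/289 ≈ -1.9140e+5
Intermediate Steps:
k(W, s) = s + W*s*(-5 + s) (k(W, s) = ((-5 + s)*W)*s + s = (W*(-5 + s))*s + s = W*s*(-5 + s) + s = s + W*s*(-5 + s))
l(D) = 1/17
M(X) = -8 - X + X*(-94 + 19*X) (M(X) = -8 + (X*(1 - 5*19 + 19*X) - X) = -8 + (X*(1 - 95 + 19*X) - X) = -8 + (X*(-94 + 19*X) - X) = -8 + (-X + X*(-94 + 19*X)) = -8 - X + X*(-94 + 19*X))
M(l(-4*6)) - 1*191391 = (-8 - 1*1/17 + (-94 + 19*(1/17))/17) - 1*191391 = (-8 - 1/17 + (-94 + 19/17)/17) - 191391 = (-8 - 1/17 + (1/17)*(-1579/17)) - 191391 = (-8 - 1/17 - 1579/289) - 191391 = -3908/289 - 191391 = -55315907/289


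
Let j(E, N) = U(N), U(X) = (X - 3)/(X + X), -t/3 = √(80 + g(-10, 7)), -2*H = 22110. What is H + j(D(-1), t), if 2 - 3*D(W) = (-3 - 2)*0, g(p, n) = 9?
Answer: -22109/2 + √89/178 ≈ -11054.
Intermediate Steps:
D(W) = ⅔ (D(W) = ⅔ - (-3 - 2)*0/3 = ⅔ - (-5)*0/3 = ⅔ - ⅓*0 = ⅔ + 0 = ⅔)
H = -11055 (H = -½*22110 = -11055)
t = -3*√89 (t = -3*√(80 + 9) = -3*√89 ≈ -28.302)
U(X) = (-3 + X)/(2*X) (U(X) = (-3 + X)/((2*X)) = (-3 + X)*(1/(2*X)) = (-3 + X)/(2*X))
j(E, N) = (-3 + N)/(2*N)
H + j(D(-1), t) = -11055 + (-3 - 3*√89)/(2*((-3*√89))) = -11055 + (-√89/267)*(-3 - 3*√89)/2 = -11055 - √89*(-3 - 3*√89)/534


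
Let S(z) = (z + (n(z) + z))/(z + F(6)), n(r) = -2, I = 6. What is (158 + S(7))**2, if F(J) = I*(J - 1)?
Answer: 34316164/1369 ≈ 25067.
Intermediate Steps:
F(J) = -6 + 6*J (F(J) = 6*(J - 1) = 6*(-1 + J) = -6 + 6*J)
S(z) = (-2 + 2*z)/(30 + z) (S(z) = (z + (-2 + z))/(z + (-6 + 6*6)) = (-2 + 2*z)/(z + (-6 + 36)) = (-2 + 2*z)/(z + 30) = (-2 + 2*z)/(30 + z))
(158 + S(7))**2 = (158 + 2*(-1 + 7)/(30 + 7))**2 = (158 + 2*6/37)**2 = (158 + 2*(1/37)*6)**2 = (158 + 12/37)**2 = (5858/37)**2 = 34316164/1369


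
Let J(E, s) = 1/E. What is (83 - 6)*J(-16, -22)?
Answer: -77/16 ≈ -4.8125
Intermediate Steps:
(83 - 6)*J(-16, -22) = (83 - 6)/(-16) = 77*(-1/16) = -77/16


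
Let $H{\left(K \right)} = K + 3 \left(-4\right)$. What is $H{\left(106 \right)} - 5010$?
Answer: $-4916$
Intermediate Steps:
$H{\left(K \right)} = -12 + K$ ($H{\left(K \right)} = K - 12 = -12 + K$)
$H{\left(106 \right)} - 5010 = \left(-12 + 106\right) - 5010 = 94 - 5010 = -4916$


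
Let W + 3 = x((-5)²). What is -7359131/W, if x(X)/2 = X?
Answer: -7359131/47 ≈ -1.5658e+5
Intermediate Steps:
x(X) = 2*X
W = 47 (W = -3 + 2*(-5)² = -3 + 2*25 = -3 + 50 = 47)
-7359131/W = -7359131/47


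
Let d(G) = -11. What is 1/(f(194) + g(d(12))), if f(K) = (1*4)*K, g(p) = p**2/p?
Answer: 1/765 ≈ 0.0013072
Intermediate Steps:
g(p) = p
f(K) = 4*K
1/(f(194) + g(d(12))) = 1/(4*194 - 11) = 1/(776 - 11) = 1/765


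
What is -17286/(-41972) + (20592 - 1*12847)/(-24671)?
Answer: 50694883/517745606 ≈ 0.097915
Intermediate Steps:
-17286/(-41972) + (20592 - 1*12847)/(-24671) = -17286*(-1/41972) + (20592 - 12847)*(-1/24671) = 8643/20986 + 7745*(-1/24671) = 8643/20986 - 7745/24671 = 50694883/517745606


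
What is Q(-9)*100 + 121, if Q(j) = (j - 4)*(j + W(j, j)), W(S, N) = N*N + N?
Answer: -81779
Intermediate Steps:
W(S, N) = N + N**2 (W(S, N) = N**2 + N = N + N**2)
Q(j) = (-4 + j)*(j + j*(1 + j)) (Q(j) = (j - 4)*(j + j*(1 + j)) = (-4 + j)*(j + j*(1 + j)))
Q(-9)*100 + 121 = -9*(-8 + (-9)**2 - 2*(-9))*100 + 121 = -9*(-8 + 81 + 18)*100 + 121 = -9*91*100 + 121 = -819*100 + 121 = -81900 + 121 = -81779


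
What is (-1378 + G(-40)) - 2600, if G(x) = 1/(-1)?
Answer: -3979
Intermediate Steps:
G(x) = -1
(-1378 + G(-40)) - 2600 = (-1378 - 1) - 2600 = -1379 - 2600 = -3979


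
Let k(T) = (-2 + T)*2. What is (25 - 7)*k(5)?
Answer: 108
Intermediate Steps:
k(T) = -4 + 2*T
(25 - 7)*k(5) = (25 - 7)*(-4 + 2*5) = 18*(-4 + 10) = 18*6 = 108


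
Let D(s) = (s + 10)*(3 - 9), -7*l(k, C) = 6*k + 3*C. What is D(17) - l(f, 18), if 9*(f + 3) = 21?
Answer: -1084/7 ≈ -154.86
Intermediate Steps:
f = -2/3 (f = -3 + (1/9)*21 = -3 + 7/3 = -2/3 ≈ -0.66667)
l(k, C) = -6*k/7 - 3*C/7 (l(k, C) = -(6*k + 3*C)/7 = -(3*C + 6*k)/7 = -6*k/7 - 3*C/7)
D(s) = -60 - 6*s (D(s) = (10 + s)*(-6) = -60 - 6*s)
D(17) - l(f, 18) = (-60 - 6*17) - (-6/7*(-2/3) - 3/7*18) = (-60 - 102) - (4/7 - 54/7) = -162 - 1*(-50/7) = -162 + 50/7 = -1084/7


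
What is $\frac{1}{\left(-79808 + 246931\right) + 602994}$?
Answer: $\frac{1}{770117} \approx 1.2985 \cdot 10^{-6}$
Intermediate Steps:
$\frac{1}{\left(-79808 + 246931\right) + 602994} = \frac{1}{167123 + 602994} = \frac{1}{770117}$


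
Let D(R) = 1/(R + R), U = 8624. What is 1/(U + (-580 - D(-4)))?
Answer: 8/64353 ≈ 0.00012431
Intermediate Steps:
D(R) = 1/(2*R)
1/(U + (-580 - D(-4))) = 1/(8624 + (-580 - 1/(2*(-4)))) = 1/(8624 + (-580 - (-1)/(2*4))) = 1/(8624 + (-580 - 1*(-⅛))) = 1/(8624 + (-580 + ⅛)) = 1/(8624 - 4639/8) = 1/(64353/8) = 8/64353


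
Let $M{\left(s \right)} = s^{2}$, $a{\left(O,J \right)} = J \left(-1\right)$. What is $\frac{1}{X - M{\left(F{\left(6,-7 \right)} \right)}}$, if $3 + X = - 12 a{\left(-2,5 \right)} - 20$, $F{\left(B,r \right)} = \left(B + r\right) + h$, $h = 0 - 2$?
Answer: $\frac{1}{28} \approx 0.035714$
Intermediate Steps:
$a{\left(O,J \right)} = - J$
$h = -2$ ($h = 0 - 2 = -2$)
$F{\left(B,r \right)} = -2 + B + r$ ($F{\left(B,r \right)} = \left(B + r\right) - 2 = -2 + B + r$)
$X = 37$ ($X = -3 - \left(20 + 12 \left(\left(-1\right) 5\right)\right) = -3 - -40 = -3 + \left(60 - 20\right) = -3 + 40 = 37$)
$\frac{1}{X - M{\left(F{\left(6,-7 \right)} \right)}} = \frac{1}{37 - \left(-2 + 6 - 7\right)^{2}} = \frac{1}{37 - \left(-3\right)^{2}} = \frac{1}{37 - 9} = \frac{1}{28}$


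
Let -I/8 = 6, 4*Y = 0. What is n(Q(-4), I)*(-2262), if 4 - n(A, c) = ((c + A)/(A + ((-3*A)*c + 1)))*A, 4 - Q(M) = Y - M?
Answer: -9048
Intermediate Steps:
Y = 0 (Y = (1/4)*0 = 0)
I = -48 (I = -8*6 = -48)
Q(M) = 4 + M (Q(M) = 4 - (0 - M) = 4 - (-1)*M = 4 + M)
n(A, c) = 4 - A*(A + c)/(1 + A - 3*A*c) (n(A, c) = 4 - (c + A)/(A + ((-3*A)*c + 1))*A = 4 - (A + c)/(A + (-3*A*c + 1))*A = 4 - (A + c)/(A + (1 - 3*A*c))*A = 4 - (A + c)/(1 + A - 3*A*c)*A = 4 - A*(A + c)/(1 + A - 3*A*c))
n(Q(-4), I)*(-2262) = ((4 - (4 - 4)**2 + 4*(4 - 4) - 13*(4 - 4)*(-48))/(1 + (4 - 4) - 3*(4 - 4)*(-48)))*(-2262) = ((4 - 1*0**2 + 4*0 - 13*0*(-48))/(1 + 0 - 3*0*(-48)))*(-2262) = ((4 - 1*0 + 0 + 0)/(1 + 0 + 0))*(-2262) = ((4 + 0 + 0 + 0)/1)*(-2262) = (1*4)*(-2262) = 4*(-2262) = -9048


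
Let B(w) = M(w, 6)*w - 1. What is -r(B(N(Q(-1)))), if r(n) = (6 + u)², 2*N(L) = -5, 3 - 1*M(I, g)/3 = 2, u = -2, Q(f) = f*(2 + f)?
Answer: -16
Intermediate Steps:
M(I, g) = 3 (M(I, g) = 9 - 3*2 = 9 - 6 = 3)
N(L) = -5/2 (N(L) = (½)*(-5) = -5/2)
B(w) = -1 + 3*w (B(w) = 3*w - 1 = -1 + 3*w)
r(n) = 16 (r(n) = (6 - 2)² = 4² = 16)
-r(B(N(Q(-1)))) = -1*16 = -16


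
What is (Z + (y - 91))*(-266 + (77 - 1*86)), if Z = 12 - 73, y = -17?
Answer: 46475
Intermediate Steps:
Z = -61
(Z + (y - 91))*(-266 + (77 - 1*86)) = (-61 + (-17 - 91))*(-266 + (77 - 1*86)) = (-61 - 108)*(-266 + (77 - 86)) = -169*(-266 - 9) = -169*(-275) = 46475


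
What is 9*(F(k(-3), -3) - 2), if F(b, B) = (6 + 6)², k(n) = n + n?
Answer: 1278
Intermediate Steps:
k(n) = 2*n
F(b, B) = 144 (F(b, B) = 12² = 144)
9*(F(k(-3), -3) - 2) = 9*(144 - 2) = 9*142 = 1278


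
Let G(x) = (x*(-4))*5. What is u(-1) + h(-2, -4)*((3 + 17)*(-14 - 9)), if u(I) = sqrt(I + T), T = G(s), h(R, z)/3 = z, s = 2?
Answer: 5520 + I*sqrt(41) ≈ 5520.0 + 6.4031*I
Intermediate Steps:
h(R, z) = 3*z
G(x) = -20*x (G(x) = -4*x*5 = -20*x)
T = -40 (T = -20*2 = -40)
u(I) = sqrt(-40 + I) (u(I) = sqrt(I - 40) = sqrt(-40 + I))
u(-1) + h(-2, -4)*((3 + 17)*(-14 - 9)) = sqrt(-40 - 1) + (3*(-4))*((3 + 17)*(-14 - 9)) = sqrt(-41) - 240*(-23) = I*sqrt(41) - 12*(-460) = I*sqrt(41) + 5520 = 5520 + I*sqrt(41)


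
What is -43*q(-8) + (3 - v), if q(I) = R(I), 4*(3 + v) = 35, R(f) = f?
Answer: 1365/4 ≈ 341.25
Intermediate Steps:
v = 23/4 (v = -3 + (¼)*35 = -3 + 35/4 = 23/4 ≈ 5.7500)
q(I) = I
-43*q(-8) + (3 - v) = -43*(-8) + (3 - 1*23/4) = 344 + (3 - 23/4) = 344 - 11/4 = 1365/4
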